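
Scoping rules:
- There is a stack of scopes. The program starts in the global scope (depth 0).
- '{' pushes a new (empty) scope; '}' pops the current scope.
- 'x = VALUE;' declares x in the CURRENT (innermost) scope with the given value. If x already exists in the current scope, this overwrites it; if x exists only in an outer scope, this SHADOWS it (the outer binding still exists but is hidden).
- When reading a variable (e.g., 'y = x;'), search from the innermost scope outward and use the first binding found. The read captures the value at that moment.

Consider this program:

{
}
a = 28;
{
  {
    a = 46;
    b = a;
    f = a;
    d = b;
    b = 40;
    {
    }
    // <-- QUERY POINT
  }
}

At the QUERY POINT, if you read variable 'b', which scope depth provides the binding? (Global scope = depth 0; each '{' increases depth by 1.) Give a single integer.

Answer: 2

Derivation:
Step 1: enter scope (depth=1)
Step 2: exit scope (depth=0)
Step 3: declare a=28 at depth 0
Step 4: enter scope (depth=1)
Step 5: enter scope (depth=2)
Step 6: declare a=46 at depth 2
Step 7: declare b=(read a)=46 at depth 2
Step 8: declare f=(read a)=46 at depth 2
Step 9: declare d=(read b)=46 at depth 2
Step 10: declare b=40 at depth 2
Step 11: enter scope (depth=3)
Step 12: exit scope (depth=2)
Visible at query point: a=46 b=40 d=46 f=46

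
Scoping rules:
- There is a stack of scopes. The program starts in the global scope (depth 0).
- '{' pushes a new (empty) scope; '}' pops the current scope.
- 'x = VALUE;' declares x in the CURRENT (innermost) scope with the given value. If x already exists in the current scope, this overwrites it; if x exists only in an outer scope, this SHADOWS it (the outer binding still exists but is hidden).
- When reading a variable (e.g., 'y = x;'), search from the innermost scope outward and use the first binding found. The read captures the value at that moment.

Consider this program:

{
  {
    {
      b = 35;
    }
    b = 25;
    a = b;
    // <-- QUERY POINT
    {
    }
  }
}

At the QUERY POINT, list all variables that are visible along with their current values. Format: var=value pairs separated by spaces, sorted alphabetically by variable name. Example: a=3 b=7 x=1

Step 1: enter scope (depth=1)
Step 2: enter scope (depth=2)
Step 3: enter scope (depth=3)
Step 4: declare b=35 at depth 3
Step 5: exit scope (depth=2)
Step 6: declare b=25 at depth 2
Step 7: declare a=(read b)=25 at depth 2
Visible at query point: a=25 b=25

Answer: a=25 b=25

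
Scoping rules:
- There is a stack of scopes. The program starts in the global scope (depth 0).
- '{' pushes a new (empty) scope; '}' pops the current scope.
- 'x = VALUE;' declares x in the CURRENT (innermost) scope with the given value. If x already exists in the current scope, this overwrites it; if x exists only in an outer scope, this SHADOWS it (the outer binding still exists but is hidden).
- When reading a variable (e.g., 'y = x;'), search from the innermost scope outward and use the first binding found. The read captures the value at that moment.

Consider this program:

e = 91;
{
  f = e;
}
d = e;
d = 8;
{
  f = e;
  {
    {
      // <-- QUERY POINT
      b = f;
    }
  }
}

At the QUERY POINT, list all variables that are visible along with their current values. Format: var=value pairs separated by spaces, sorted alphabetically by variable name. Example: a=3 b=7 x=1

Step 1: declare e=91 at depth 0
Step 2: enter scope (depth=1)
Step 3: declare f=(read e)=91 at depth 1
Step 4: exit scope (depth=0)
Step 5: declare d=(read e)=91 at depth 0
Step 6: declare d=8 at depth 0
Step 7: enter scope (depth=1)
Step 8: declare f=(read e)=91 at depth 1
Step 9: enter scope (depth=2)
Step 10: enter scope (depth=3)
Visible at query point: d=8 e=91 f=91

Answer: d=8 e=91 f=91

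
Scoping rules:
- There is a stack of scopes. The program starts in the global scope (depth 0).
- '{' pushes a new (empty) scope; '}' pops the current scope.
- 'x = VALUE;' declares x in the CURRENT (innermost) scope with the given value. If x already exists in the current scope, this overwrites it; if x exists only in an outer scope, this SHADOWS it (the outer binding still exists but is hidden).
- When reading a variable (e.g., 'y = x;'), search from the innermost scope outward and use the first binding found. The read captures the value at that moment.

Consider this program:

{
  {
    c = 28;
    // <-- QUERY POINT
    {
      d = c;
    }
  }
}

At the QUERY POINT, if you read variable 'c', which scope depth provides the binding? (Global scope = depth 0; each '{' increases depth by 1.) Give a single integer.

Answer: 2

Derivation:
Step 1: enter scope (depth=1)
Step 2: enter scope (depth=2)
Step 3: declare c=28 at depth 2
Visible at query point: c=28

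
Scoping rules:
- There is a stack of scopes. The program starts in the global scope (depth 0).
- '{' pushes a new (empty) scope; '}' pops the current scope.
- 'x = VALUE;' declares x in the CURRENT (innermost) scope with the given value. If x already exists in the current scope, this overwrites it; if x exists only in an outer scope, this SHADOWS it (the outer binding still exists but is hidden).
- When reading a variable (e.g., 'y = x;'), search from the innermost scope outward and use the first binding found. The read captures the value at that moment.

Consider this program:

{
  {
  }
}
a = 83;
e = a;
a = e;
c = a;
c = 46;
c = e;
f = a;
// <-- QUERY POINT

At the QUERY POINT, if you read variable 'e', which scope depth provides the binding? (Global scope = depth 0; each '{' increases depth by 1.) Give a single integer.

Answer: 0

Derivation:
Step 1: enter scope (depth=1)
Step 2: enter scope (depth=2)
Step 3: exit scope (depth=1)
Step 4: exit scope (depth=0)
Step 5: declare a=83 at depth 0
Step 6: declare e=(read a)=83 at depth 0
Step 7: declare a=(read e)=83 at depth 0
Step 8: declare c=(read a)=83 at depth 0
Step 9: declare c=46 at depth 0
Step 10: declare c=(read e)=83 at depth 0
Step 11: declare f=(read a)=83 at depth 0
Visible at query point: a=83 c=83 e=83 f=83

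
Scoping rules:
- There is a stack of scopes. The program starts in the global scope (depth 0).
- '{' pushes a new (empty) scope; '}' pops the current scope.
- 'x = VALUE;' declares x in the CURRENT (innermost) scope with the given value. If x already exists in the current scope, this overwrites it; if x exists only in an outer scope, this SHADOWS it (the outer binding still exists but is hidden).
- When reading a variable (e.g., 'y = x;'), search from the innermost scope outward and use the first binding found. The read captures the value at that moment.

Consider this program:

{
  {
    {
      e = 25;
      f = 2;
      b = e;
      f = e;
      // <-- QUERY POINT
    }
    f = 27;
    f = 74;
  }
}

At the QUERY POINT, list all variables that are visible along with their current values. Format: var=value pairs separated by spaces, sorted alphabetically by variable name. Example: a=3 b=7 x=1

Step 1: enter scope (depth=1)
Step 2: enter scope (depth=2)
Step 3: enter scope (depth=3)
Step 4: declare e=25 at depth 3
Step 5: declare f=2 at depth 3
Step 6: declare b=(read e)=25 at depth 3
Step 7: declare f=(read e)=25 at depth 3
Visible at query point: b=25 e=25 f=25

Answer: b=25 e=25 f=25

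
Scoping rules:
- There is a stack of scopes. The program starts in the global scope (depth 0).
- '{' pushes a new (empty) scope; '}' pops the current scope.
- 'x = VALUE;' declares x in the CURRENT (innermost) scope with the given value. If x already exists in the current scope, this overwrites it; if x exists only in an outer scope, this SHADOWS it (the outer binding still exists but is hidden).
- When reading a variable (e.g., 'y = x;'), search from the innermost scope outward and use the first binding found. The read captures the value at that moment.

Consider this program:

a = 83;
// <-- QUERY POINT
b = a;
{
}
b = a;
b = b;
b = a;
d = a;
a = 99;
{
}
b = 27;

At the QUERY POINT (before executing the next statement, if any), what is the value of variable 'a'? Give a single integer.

Answer: 83

Derivation:
Step 1: declare a=83 at depth 0
Visible at query point: a=83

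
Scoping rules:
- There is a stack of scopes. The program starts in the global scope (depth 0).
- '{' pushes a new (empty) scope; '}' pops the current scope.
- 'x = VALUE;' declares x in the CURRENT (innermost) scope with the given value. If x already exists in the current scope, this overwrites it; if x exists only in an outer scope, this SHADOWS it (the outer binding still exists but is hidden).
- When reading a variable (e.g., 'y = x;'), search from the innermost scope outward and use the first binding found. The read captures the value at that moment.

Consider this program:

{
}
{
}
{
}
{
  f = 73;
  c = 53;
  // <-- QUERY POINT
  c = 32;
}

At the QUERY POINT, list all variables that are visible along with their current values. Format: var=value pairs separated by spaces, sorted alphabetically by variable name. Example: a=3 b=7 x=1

Answer: c=53 f=73

Derivation:
Step 1: enter scope (depth=1)
Step 2: exit scope (depth=0)
Step 3: enter scope (depth=1)
Step 4: exit scope (depth=0)
Step 5: enter scope (depth=1)
Step 6: exit scope (depth=0)
Step 7: enter scope (depth=1)
Step 8: declare f=73 at depth 1
Step 9: declare c=53 at depth 1
Visible at query point: c=53 f=73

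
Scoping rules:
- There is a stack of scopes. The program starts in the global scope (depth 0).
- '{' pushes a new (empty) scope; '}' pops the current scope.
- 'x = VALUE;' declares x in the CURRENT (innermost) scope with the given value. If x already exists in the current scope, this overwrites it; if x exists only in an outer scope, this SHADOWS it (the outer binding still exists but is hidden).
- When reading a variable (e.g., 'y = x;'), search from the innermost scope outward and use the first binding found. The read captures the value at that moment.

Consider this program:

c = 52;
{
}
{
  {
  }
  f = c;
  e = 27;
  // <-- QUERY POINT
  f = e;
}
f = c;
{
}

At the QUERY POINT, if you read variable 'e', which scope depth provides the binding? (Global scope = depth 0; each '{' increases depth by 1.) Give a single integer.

Step 1: declare c=52 at depth 0
Step 2: enter scope (depth=1)
Step 3: exit scope (depth=0)
Step 4: enter scope (depth=1)
Step 5: enter scope (depth=2)
Step 6: exit scope (depth=1)
Step 7: declare f=(read c)=52 at depth 1
Step 8: declare e=27 at depth 1
Visible at query point: c=52 e=27 f=52

Answer: 1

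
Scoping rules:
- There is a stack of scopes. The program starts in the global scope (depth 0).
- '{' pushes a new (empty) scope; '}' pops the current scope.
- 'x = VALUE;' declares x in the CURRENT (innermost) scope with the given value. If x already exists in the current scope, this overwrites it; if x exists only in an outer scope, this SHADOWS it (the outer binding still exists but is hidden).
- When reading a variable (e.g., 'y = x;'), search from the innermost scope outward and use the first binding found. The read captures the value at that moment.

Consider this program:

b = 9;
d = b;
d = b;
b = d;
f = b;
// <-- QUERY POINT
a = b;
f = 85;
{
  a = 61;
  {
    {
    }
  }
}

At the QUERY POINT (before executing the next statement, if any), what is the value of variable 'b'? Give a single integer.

Step 1: declare b=9 at depth 0
Step 2: declare d=(read b)=9 at depth 0
Step 3: declare d=(read b)=9 at depth 0
Step 4: declare b=(read d)=9 at depth 0
Step 5: declare f=(read b)=9 at depth 0
Visible at query point: b=9 d=9 f=9

Answer: 9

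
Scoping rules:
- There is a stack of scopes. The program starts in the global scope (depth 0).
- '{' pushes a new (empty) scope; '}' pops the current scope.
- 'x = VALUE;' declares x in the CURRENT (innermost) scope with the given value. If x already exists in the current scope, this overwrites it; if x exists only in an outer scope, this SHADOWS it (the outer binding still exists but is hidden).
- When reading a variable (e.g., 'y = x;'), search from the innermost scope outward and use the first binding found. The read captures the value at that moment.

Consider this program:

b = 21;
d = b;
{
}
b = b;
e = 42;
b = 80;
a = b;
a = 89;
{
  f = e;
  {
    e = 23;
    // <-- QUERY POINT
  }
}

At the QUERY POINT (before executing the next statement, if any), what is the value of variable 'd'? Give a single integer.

Step 1: declare b=21 at depth 0
Step 2: declare d=(read b)=21 at depth 0
Step 3: enter scope (depth=1)
Step 4: exit scope (depth=0)
Step 5: declare b=(read b)=21 at depth 0
Step 6: declare e=42 at depth 0
Step 7: declare b=80 at depth 0
Step 8: declare a=(read b)=80 at depth 0
Step 9: declare a=89 at depth 0
Step 10: enter scope (depth=1)
Step 11: declare f=(read e)=42 at depth 1
Step 12: enter scope (depth=2)
Step 13: declare e=23 at depth 2
Visible at query point: a=89 b=80 d=21 e=23 f=42

Answer: 21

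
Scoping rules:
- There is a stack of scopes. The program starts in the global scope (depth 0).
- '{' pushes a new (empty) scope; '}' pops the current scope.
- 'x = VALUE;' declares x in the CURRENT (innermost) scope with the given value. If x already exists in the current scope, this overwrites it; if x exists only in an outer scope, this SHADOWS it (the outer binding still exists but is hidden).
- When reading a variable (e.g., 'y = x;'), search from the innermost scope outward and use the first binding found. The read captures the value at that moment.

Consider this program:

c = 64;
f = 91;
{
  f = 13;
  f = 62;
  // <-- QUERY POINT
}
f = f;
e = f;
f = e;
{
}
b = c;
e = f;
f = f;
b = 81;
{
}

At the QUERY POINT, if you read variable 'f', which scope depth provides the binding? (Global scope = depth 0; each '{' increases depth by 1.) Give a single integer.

Step 1: declare c=64 at depth 0
Step 2: declare f=91 at depth 0
Step 3: enter scope (depth=1)
Step 4: declare f=13 at depth 1
Step 5: declare f=62 at depth 1
Visible at query point: c=64 f=62

Answer: 1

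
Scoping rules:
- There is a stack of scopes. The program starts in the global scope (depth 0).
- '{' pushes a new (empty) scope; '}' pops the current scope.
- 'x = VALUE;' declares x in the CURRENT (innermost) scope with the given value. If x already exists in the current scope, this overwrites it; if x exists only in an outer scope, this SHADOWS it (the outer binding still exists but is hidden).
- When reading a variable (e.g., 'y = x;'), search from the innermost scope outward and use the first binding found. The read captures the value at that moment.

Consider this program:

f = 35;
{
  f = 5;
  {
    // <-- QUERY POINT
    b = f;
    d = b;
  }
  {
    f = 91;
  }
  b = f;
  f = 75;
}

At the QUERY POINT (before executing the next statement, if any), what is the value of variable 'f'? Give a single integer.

Answer: 5

Derivation:
Step 1: declare f=35 at depth 0
Step 2: enter scope (depth=1)
Step 3: declare f=5 at depth 1
Step 4: enter scope (depth=2)
Visible at query point: f=5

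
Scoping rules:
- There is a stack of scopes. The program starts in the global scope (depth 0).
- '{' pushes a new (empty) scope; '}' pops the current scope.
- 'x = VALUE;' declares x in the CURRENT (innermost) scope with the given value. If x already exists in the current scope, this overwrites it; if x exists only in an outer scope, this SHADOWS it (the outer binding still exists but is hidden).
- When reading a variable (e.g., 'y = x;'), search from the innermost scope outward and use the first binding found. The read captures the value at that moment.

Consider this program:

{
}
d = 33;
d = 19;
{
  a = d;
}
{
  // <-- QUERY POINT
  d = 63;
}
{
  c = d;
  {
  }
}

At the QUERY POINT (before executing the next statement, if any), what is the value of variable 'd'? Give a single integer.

Step 1: enter scope (depth=1)
Step 2: exit scope (depth=0)
Step 3: declare d=33 at depth 0
Step 4: declare d=19 at depth 0
Step 5: enter scope (depth=1)
Step 6: declare a=(read d)=19 at depth 1
Step 7: exit scope (depth=0)
Step 8: enter scope (depth=1)
Visible at query point: d=19

Answer: 19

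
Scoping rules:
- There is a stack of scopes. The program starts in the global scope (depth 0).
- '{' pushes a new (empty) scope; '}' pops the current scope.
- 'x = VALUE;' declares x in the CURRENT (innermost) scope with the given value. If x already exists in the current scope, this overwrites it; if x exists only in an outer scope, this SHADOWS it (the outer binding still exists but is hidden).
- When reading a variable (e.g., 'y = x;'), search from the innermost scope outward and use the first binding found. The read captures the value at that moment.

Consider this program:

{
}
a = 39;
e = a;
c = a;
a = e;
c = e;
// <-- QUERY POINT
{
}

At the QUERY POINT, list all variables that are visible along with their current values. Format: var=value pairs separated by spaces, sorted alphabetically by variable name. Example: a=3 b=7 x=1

Step 1: enter scope (depth=1)
Step 2: exit scope (depth=0)
Step 3: declare a=39 at depth 0
Step 4: declare e=(read a)=39 at depth 0
Step 5: declare c=(read a)=39 at depth 0
Step 6: declare a=(read e)=39 at depth 0
Step 7: declare c=(read e)=39 at depth 0
Visible at query point: a=39 c=39 e=39

Answer: a=39 c=39 e=39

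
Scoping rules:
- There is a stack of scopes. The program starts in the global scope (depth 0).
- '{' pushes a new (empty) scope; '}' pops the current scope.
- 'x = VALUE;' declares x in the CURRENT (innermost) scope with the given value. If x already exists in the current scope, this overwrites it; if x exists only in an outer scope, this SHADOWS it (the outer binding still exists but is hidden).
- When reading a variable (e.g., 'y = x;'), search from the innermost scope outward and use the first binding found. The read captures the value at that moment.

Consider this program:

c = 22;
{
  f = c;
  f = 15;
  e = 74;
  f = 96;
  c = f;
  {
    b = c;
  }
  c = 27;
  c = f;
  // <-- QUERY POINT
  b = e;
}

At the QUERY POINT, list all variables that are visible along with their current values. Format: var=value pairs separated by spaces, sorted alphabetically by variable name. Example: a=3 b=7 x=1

Answer: c=96 e=74 f=96

Derivation:
Step 1: declare c=22 at depth 0
Step 2: enter scope (depth=1)
Step 3: declare f=(read c)=22 at depth 1
Step 4: declare f=15 at depth 1
Step 5: declare e=74 at depth 1
Step 6: declare f=96 at depth 1
Step 7: declare c=(read f)=96 at depth 1
Step 8: enter scope (depth=2)
Step 9: declare b=(read c)=96 at depth 2
Step 10: exit scope (depth=1)
Step 11: declare c=27 at depth 1
Step 12: declare c=(read f)=96 at depth 1
Visible at query point: c=96 e=74 f=96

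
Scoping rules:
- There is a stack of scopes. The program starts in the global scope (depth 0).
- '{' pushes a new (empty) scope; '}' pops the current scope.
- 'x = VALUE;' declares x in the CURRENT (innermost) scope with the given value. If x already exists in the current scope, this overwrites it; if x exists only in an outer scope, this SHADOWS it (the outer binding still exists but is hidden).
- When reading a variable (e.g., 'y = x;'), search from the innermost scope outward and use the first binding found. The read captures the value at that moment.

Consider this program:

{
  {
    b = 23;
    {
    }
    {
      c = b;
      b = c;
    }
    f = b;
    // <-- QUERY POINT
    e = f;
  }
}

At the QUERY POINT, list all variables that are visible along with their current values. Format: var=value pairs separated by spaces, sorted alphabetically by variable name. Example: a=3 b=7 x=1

Answer: b=23 f=23

Derivation:
Step 1: enter scope (depth=1)
Step 2: enter scope (depth=2)
Step 3: declare b=23 at depth 2
Step 4: enter scope (depth=3)
Step 5: exit scope (depth=2)
Step 6: enter scope (depth=3)
Step 7: declare c=(read b)=23 at depth 3
Step 8: declare b=(read c)=23 at depth 3
Step 9: exit scope (depth=2)
Step 10: declare f=(read b)=23 at depth 2
Visible at query point: b=23 f=23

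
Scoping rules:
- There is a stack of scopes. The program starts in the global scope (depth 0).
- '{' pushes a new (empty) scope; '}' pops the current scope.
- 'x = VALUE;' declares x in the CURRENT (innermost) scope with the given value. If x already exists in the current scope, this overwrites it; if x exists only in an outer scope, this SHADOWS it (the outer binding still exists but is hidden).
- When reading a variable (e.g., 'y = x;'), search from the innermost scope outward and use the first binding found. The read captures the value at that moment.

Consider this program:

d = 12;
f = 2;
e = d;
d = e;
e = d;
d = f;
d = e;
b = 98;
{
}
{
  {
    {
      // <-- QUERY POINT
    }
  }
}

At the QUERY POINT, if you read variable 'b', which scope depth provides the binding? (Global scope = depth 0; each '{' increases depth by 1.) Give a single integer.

Step 1: declare d=12 at depth 0
Step 2: declare f=2 at depth 0
Step 3: declare e=(read d)=12 at depth 0
Step 4: declare d=(read e)=12 at depth 0
Step 5: declare e=(read d)=12 at depth 0
Step 6: declare d=(read f)=2 at depth 0
Step 7: declare d=(read e)=12 at depth 0
Step 8: declare b=98 at depth 0
Step 9: enter scope (depth=1)
Step 10: exit scope (depth=0)
Step 11: enter scope (depth=1)
Step 12: enter scope (depth=2)
Step 13: enter scope (depth=3)
Visible at query point: b=98 d=12 e=12 f=2

Answer: 0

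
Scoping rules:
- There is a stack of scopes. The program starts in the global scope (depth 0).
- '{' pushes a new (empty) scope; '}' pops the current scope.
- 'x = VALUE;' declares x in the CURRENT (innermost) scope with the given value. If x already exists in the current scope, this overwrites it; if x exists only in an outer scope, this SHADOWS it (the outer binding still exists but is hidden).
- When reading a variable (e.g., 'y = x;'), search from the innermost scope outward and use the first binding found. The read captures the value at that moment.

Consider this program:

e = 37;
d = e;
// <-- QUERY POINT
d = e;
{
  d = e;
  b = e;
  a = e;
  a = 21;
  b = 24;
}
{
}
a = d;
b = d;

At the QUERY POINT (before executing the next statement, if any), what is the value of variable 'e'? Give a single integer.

Answer: 37

Derivation:
Step 1: declare e=37 at depth 0
Step 2: declare d=(read e)=37 at depth 0
Visible at query point: d=37 e=37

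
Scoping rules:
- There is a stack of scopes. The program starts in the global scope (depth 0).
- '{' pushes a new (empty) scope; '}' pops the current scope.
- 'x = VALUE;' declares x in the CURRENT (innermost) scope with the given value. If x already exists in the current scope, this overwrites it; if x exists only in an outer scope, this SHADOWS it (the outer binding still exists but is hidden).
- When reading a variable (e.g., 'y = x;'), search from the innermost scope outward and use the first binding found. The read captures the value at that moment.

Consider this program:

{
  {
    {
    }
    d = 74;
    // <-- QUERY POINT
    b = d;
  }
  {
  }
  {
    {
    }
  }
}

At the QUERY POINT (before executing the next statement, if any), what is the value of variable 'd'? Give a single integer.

Step 1: enter scope (depth=1)
Step 2: enter scope (depth=2)
Step 3: enter scope (depth=3)
Step 4: exit scope (depth=2)
Step 5: declare d=74 at depth 2
Visible at query point: d=74

Answer: 74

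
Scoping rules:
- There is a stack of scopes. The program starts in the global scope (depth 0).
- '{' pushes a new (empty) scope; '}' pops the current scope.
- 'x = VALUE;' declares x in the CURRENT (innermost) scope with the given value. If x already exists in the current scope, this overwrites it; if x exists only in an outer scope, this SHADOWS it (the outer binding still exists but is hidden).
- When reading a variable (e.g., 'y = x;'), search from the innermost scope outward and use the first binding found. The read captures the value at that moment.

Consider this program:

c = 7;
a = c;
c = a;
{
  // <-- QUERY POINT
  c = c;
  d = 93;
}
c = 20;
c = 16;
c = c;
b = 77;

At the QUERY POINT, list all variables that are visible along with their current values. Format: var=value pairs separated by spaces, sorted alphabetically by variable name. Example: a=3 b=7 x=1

Answer: a=7 c=7

Derivation:
Step 1: declare c=7 at depth 0
Step 2: declare a=(read c)=7 at depth 0
Step 3: declare c=(read a)=7 at depth 0
Step 4: enter scope (depth=1)
Visible at query point: a=7 c=7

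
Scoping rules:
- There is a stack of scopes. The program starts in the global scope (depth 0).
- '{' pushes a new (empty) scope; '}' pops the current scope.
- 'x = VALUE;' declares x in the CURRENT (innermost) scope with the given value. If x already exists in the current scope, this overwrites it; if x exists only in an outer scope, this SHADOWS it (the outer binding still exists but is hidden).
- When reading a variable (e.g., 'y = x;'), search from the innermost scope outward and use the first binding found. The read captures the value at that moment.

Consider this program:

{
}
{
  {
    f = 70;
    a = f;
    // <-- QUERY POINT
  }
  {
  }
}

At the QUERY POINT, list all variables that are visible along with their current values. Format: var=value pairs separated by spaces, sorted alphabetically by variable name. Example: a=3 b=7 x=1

Answer: a=70 f=70

Derivation:
Step 1: enter scope (depth=1)
Step 2: exit scope (depth=0)
Step 3: enter scope (depth=1)
Step 4: enter scope (depth=2)
Step 5: declare f=70 at depth 2
Step 6: declare a=(read f)=70 at depth 2
Visible at query point: a=70 f=70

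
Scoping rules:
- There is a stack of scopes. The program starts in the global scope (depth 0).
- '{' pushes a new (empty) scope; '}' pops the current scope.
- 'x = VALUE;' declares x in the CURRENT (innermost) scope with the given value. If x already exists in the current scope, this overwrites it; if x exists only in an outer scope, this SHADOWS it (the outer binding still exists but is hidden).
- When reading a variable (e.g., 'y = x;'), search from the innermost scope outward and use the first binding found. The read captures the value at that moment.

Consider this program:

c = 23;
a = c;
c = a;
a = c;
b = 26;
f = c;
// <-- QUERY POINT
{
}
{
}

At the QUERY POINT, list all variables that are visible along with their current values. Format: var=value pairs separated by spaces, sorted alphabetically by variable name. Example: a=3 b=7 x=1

Answer: a=23 b=26 c=23 f=23

Derivation:
Step 1: declare c=23 at depth 0
Step 2: declare a=(read c)=23 at depth 0
Step 3: declare c=(read a)=23 at depth 0
Step 4: declare a=(read c)=23 at depth 0
Step 5: declare b=26 at depth 0
Step 6: declare f=(read c)=23 at depth 0
Visible at query point: a=23 b=26 c=23 f=23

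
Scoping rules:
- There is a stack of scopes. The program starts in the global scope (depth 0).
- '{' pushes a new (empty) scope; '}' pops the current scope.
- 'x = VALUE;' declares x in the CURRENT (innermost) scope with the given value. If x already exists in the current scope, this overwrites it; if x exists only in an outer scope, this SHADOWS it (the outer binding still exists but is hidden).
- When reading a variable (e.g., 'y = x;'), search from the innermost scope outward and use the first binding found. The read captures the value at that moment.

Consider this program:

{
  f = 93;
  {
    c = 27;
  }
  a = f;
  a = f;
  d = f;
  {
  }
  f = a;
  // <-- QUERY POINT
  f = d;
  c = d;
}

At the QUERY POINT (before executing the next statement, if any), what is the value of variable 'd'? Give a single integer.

Step 1: enter scope (depth=1)
Step 2: declare f=93 at depth 1
Step 3: enter scope (depth=2)
Step 4: declare c=27 at depth 2
Step 5: exit scope (depth=1)
Step 6: declare a=(read f)=93 at depth 1
Step 7: declare a=(read f)=93 at depth 1
Step 8: declare d=(read f)=93 at depth 1
Step 9: enter scope (depth=2)
Step 10: exit scope (depth=1)
Step 11: declare f=(read a)=93 at depth 1
Visible at query point: a=93 d=93 f=93

Answer: 93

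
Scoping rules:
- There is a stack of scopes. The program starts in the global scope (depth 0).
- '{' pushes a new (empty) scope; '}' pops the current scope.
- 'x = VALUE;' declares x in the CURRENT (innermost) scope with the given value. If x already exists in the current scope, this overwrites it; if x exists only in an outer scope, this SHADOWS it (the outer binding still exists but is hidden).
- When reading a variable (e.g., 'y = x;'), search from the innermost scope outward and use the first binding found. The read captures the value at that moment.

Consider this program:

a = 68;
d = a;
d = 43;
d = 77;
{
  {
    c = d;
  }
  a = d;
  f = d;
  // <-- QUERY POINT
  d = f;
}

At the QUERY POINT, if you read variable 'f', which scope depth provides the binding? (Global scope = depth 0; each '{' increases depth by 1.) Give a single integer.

Step 1: declare a=68 at depth 0
Step 2: declare d=(read a)=68 at depth 0
Step 3: declare d=43 at depth 0
Step 4: declare d=77 at depth 0
Step 5: enter scope (depth=1)
Step 6: enter scope (depth=2)
Step 7: declare c=(read d)=77 at depth 2
Step 8: exit scope (depth=1)
Step 9: declare a=(read d)=77 at depth 1
Step 10: declare f=(read d)=77 at depth 1
Visible at query point: a=77 d=77 f=77

Answer: 1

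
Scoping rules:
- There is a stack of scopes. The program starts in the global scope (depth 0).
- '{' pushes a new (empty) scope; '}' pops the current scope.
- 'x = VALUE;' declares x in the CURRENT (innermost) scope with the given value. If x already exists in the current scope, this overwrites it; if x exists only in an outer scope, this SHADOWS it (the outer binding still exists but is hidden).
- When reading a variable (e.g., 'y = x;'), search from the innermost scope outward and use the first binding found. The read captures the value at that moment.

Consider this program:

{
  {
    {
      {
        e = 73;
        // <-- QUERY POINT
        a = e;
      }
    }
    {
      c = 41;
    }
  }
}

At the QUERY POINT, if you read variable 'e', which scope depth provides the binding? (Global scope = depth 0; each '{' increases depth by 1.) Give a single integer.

Answer: 4

Derivation:
Step 1: enter scope (depth=1)
Step 2: enter scope (depth=2)
Step 3: enter scope (depth=3)
Step 4: enter scope (depth=4)
Step 5: declare e=73 at depth 4
Visible at query point: e=73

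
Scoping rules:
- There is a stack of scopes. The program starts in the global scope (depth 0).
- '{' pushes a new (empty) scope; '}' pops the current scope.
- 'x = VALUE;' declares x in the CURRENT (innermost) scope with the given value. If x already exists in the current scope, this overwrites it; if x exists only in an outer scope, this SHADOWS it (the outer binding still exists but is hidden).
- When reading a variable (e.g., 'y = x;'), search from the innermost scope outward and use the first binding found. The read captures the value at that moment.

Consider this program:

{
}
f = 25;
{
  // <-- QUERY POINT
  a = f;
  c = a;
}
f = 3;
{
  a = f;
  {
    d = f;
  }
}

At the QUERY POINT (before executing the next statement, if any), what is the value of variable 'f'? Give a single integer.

Step 1: enter scope (depth=1)
Step 2: exit scope (depth=0)
Step 3: declare f=25 at depth 0
Step 4: enter scope (depth=1)
Visible at query point: f=25

Answer: 25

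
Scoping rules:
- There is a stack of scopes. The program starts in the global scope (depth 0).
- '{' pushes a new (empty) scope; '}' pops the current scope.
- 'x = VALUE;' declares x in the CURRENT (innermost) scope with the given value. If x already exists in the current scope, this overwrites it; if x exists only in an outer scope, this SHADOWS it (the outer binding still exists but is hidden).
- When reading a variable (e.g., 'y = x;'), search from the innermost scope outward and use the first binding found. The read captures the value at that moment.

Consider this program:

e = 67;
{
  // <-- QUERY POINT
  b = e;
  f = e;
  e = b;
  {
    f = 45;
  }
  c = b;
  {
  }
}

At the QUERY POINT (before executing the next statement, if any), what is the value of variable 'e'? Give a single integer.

Answer: 67

Derivation:
Step 1: declare e=67 at depth 0
Step 2: enter scope (depth=1)
Visible at query point: e=67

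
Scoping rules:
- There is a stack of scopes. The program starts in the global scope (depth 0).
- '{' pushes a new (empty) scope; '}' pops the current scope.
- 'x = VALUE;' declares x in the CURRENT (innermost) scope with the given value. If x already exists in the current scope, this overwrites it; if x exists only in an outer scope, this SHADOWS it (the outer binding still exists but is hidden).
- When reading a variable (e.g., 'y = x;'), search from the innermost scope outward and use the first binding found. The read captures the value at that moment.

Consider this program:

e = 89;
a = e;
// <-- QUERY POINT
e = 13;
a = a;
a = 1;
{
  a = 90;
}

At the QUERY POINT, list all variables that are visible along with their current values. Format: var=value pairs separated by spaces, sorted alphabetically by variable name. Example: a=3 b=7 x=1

Answer: a=89 e=89

Derivation:
Step 1: declare e=89 at depth 0
Step 2: declare a=(read e)=89 at depth 0
Visible at query point: a=89 e=89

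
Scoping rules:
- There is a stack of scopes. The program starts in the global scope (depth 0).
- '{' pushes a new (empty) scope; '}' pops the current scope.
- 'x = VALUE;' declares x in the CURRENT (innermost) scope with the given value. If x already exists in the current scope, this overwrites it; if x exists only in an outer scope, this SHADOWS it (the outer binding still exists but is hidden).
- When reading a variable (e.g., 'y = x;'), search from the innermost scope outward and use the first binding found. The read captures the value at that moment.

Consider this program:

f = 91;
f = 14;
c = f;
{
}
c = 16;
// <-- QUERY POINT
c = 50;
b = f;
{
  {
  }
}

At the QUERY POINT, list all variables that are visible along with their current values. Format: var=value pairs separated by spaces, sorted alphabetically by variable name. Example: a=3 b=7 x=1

Step 1: declare f=91 at depth 0
Step 2: declare f=14 at depth 0
Step 3: declare c=(read f)=14 at depth 0
Step 4: enter scope (depth=1)
Step 5: exit scope (depth=0)
Step 6: declare c=16 at depth 0
Visible at query point: c=16 f=14

Answer: c=16 f=14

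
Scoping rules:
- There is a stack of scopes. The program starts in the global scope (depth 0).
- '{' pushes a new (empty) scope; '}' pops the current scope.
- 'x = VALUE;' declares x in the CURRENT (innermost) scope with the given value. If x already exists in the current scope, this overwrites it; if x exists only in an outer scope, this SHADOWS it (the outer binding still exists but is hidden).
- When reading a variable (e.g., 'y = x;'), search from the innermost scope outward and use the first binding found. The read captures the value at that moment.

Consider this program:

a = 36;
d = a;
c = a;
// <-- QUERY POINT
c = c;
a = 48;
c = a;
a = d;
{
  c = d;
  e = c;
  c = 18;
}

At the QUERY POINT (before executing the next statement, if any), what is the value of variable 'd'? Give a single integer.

Answer: 36

Derivation:
Step 1: declare a=36 at depth 0
Step 2: declare d=(read a)=36 at depth 0
Step 3: declare c=(read a)=36 at depth 0
Visible at query point: a=36 c=36 d=36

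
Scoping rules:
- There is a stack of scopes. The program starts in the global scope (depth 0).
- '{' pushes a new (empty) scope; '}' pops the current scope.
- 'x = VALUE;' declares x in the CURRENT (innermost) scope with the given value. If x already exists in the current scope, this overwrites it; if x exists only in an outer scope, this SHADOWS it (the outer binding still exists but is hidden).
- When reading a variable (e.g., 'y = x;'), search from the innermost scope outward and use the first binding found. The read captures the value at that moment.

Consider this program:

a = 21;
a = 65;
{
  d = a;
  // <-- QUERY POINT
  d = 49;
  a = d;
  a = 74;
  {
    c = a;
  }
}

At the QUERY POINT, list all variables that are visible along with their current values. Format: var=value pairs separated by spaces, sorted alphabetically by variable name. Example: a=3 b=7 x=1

Step 1: declare a=21 at depth 0
Step 2: declare a=65 at depth 0
Step 3: enter scope (depth=1)
Step 4: declare d=(read a)=65 at depth 1
Visible at query point: a=65 d=65

Answer: a=65 d=65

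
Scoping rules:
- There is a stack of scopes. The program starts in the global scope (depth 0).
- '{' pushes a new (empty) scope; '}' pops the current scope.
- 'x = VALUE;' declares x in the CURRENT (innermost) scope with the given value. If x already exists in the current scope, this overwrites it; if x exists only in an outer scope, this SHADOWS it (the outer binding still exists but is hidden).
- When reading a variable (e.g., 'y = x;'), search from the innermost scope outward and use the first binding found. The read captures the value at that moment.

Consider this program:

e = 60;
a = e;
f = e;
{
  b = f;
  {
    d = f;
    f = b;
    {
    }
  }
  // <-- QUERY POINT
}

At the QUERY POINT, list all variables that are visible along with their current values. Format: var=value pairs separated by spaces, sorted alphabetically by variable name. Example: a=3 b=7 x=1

Answer: a=60 b=60 e=60 f=60

Derivation:
Step 1: declare e=60 at depth 0
Step 2: declare a=(read e)=60 at depth 0
Step 3: declare f=(read e)=60 at depth 0
Step 4: enter scope (depth=1)
Step 5: declare b=(read f)=60 at depth 1
Step 6: enter scope (depth=2)
Step 7: declare d=(read f)=60 at depth 2
Step 8: declare f=(read b)=60 at depth 2
Step 9: enter scope (depth=3)
Step 10: exit scope (depth=2)
Step 11: exit scope (depth=1)
Visible at query point: a=60 b=60 e=60 f=60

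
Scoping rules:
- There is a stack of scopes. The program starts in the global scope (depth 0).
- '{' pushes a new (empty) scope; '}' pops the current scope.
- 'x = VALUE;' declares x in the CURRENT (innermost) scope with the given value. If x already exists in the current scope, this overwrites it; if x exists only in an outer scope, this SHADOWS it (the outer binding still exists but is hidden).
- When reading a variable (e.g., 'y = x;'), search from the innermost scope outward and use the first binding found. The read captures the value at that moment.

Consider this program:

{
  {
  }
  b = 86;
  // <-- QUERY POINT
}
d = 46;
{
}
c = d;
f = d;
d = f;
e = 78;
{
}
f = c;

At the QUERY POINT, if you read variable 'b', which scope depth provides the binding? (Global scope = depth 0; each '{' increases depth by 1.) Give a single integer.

Step 1: enter scope (depth=1)
Step 2: enter scope (depth=2)
Step 3: exit scope (depth=1)
Step 4: declare b=86 at depth 1
Visible at query point: b=86

Answer: 1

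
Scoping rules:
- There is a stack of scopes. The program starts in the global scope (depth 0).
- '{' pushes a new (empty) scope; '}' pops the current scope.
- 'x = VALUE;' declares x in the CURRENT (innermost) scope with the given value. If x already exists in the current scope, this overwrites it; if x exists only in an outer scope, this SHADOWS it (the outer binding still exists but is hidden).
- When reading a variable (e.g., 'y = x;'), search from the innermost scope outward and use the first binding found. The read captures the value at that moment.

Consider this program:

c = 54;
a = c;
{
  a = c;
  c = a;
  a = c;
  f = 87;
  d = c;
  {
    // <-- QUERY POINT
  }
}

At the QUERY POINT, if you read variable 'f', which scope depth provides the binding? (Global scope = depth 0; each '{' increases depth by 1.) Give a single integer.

Step 1: declare c=54 at depth 0
Step 2: declare a=(read c)=54 at depth 0
Step 3: enter scope (depth=1)
Step 4: declare a=(read c)=54 at depth 1
Step 5: declare c=(read a)=54 at depth 1
Step 6: declare a=(read c)=54 at depth 1
Step 7: declare f=87 at depth 1
Step 8: declare d=(read c)=54 at depth 1
Step 9: enter scope (depth=2)
Visible at query point: a=54 c=54 d=54 f=87

Answer: 1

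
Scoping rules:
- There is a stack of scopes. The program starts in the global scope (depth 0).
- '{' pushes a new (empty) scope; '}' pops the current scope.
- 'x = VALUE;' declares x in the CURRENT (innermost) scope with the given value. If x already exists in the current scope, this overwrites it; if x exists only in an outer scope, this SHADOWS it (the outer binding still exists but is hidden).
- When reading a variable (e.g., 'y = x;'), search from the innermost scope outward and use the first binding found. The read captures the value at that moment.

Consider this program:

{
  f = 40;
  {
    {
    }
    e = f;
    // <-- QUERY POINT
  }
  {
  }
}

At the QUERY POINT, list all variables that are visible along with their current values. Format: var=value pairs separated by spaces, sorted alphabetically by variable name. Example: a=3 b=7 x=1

Step 1: enter scope (depth=1)
Step 2: declare f=40 at depth 1
Step 3: enter scope (depth=2)
Step 4: enter scope (depth=3)
Step 5: exit scope (depth=2)
Step 6: declare e=(read f)=40 at depth 2
Visible at query point: e=40 f=40

Answer: e=40 f=40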